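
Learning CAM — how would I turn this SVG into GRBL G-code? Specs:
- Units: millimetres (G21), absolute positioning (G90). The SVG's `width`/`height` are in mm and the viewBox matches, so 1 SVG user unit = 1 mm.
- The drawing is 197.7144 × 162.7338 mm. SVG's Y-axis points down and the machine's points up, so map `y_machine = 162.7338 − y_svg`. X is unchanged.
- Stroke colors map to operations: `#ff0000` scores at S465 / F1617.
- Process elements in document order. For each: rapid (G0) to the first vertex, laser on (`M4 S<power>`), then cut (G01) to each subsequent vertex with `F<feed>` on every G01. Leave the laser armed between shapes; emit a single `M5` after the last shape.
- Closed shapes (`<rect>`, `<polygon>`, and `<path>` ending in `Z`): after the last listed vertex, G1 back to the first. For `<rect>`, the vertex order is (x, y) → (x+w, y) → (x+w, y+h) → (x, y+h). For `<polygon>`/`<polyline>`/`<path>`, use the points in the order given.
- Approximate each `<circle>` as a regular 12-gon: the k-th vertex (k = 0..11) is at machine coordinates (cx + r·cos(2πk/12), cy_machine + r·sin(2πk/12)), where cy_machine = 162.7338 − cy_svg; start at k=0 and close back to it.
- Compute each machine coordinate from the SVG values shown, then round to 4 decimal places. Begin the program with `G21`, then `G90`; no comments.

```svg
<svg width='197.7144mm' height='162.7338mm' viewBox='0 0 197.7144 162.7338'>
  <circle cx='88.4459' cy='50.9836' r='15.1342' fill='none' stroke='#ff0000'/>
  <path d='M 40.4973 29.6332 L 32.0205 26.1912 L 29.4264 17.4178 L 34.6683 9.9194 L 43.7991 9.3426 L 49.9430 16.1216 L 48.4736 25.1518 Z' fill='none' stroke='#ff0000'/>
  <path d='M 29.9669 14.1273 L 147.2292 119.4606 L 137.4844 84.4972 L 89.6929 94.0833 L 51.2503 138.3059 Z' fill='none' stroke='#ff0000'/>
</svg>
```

G21
G90
G0 X103.5801 Y111.7502
M4 S465
G01 X101.5525 Y119.3173 F1617
G01 X96.0130 Y124.8568 F1617
G01 X88.4459 Y126.8844 F1617
G01 X80.8788 Y124.8568 F1617
G01 X75.3393 Y119.3173 F1617
G01 X73.3117 Y111.7502 F1617
G01 X75.3393 Y104.1831 F1617
G01 X80.8788 Y98.6436 F1617
G01 X88.4459 Y96.6160 F1617
G01 X96.0130 Y98.6436 F1617
G01 X101.5525 Y104.1831 F1617
G01 X103.5801 Y111.7502 F1617
G0 X40.4973 Y133.1006
M4 S465
G01 X32.0205 Y136.5426 F1617
G01 X29.4264 Y145.3160 F1617
G01 X34.6683 Y152.8144 F1617
G01 X43.7991 Y153.3912 F1617
G01 X49.9430 Y146.6122 F1617
G01 X48.4736 Y137.5820 F1617
G01 X40.4973 Y133.1006 F1617
G0 X29.9669 Y148.6065
M4 S465
G01 X147.2292 Y43.2732 F1617
G01 X137.4844 Y78.2366 F1617
G01 X89.6929 Y68.6505 F1617
G01 X51.2503 Y24.4279 F1617
G01 X29.9669 Y148.6065 F1617
M5

Since the viewBox matches the mm dimensions, user units are millimetres directly. The only transform is the Y-flip y_m = 162.7338 − y_svg.

Shape 1 is a circle drawn with `<circle>`. Its stroke #ff0000 means score at S465, F1617. After flipping Y the toolpath is (103.5801,111.7502) → (101.5525,119.3173) → (96.0130,124.8568) → (88.4459,126.8844) → (80.8788,124.8568) → (75.3393,119.3173) → (73.3117,111.7502) → (75.3393,104.1831) → (80.8788,98.6436) → (88.4459,96.6160) → (96.0130,98.6436) → (101.5525,104.1831) → (103.5801,111.7502), returning to the start.

Shape 2 is a regular polygon drawn with `<path>`. Its stroke #ff0000 means score at S465, F1617. After flipping Y the toolpath is (40.4973,133.1006) → (32.0205,136.5426) → (29.4264,145.3160) → (34.6683,152.8144) → (43.7991,153.3912) → (49.9430,146.6122) → (48.4736,137.5820) → (40.4973,133.1006), returning to the start.

Shape 3 is a closed polygon drawn with `<path>`. Its stroke #ff0000 means score at S465, F1617. After flipping Y the toolpath is (29.9669,148.6065) → (147.2292,43.2732) → (137.4844,78.2366) → (89.6929,68.6505) → (51.2503,24.4279) → (29.9669,148.6065), returning to the start.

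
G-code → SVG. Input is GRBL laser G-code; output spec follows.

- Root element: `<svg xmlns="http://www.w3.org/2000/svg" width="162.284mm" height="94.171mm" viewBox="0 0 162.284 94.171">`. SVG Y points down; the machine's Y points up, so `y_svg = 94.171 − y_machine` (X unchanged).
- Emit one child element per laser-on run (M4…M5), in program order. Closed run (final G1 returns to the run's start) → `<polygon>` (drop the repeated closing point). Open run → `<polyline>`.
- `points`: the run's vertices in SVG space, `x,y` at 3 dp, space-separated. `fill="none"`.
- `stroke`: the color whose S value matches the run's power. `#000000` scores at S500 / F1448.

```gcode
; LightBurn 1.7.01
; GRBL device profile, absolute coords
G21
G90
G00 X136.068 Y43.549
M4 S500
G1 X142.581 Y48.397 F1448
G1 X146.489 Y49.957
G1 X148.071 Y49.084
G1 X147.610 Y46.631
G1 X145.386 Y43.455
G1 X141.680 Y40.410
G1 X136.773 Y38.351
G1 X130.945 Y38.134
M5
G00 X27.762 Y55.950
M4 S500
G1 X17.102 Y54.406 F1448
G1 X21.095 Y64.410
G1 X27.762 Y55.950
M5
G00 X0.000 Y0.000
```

<svg xmlns="http://www.w3.org/2000/svg" width="162.284mm" height="94.171mm" viewBox="0 0 162.284 94.171">
  <polyline points="136.068,50.622 142.581,45.774 146.489,44.214 148.071,45.087 147.610,47.540 145.386,50.716 141.680,53.761 136.773,55.820 130.945,56.037" fill="none" stroke="#000000"/>
  <polygon points="27.762,38.221 17.102,39.765 21.095,29.761" fill="none" stroke="#000000"/>
</svg>

y_svg = 94.171 − y_m. Every run uses S500, so all elements get stroke `#000000` (score).

[1] open run; points: 136.068,50.622 142.581,45.774 146.489,44.214 148.071,45.087 147.610,47.540 145.386,50.716 141.680,53.761 136.773,55.820 130.945,56.037

[2] closed run; points: 27.762,38.221 17.102,39.765 21.095,29.761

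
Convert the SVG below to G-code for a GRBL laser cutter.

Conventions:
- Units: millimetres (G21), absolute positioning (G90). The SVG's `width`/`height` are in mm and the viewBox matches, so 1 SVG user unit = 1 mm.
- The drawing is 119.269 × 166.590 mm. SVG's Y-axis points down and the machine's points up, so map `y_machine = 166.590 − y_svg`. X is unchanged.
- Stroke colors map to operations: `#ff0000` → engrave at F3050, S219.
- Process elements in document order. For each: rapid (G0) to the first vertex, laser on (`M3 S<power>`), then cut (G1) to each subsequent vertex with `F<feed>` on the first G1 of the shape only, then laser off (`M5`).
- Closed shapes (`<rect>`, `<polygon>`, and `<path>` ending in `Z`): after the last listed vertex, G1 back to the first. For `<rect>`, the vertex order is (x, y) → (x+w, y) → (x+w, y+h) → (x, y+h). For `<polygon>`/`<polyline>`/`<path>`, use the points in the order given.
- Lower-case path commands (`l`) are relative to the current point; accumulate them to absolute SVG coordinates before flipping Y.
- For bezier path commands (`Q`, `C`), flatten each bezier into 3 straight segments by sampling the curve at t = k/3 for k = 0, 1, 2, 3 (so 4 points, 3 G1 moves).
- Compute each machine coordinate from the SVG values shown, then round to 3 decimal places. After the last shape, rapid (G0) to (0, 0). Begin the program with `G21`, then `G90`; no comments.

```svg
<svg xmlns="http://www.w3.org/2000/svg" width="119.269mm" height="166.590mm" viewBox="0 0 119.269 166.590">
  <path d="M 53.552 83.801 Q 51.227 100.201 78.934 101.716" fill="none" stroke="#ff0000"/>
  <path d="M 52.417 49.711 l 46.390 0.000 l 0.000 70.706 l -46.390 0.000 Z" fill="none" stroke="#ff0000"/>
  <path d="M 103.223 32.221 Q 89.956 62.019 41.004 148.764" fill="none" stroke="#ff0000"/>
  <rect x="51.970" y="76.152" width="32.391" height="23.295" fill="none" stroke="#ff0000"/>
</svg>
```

Since the viewBox matches the mm dimensions, user units are millimetres directly. The only transform is the Y-flip y_m = 166.590 − y_svg.

Shape 1 is a quadratic bezier drawn with `<path>`. Its stroke #ff0000 means engrave at S219, F3050. After flipping Y the toolpath is (53.552,82.789) → (55.339,73.510) → (63.800,67.538) → (78.934,64.874).

Shape 2 is a rectangle drawn with `<path>`. Its stroke #ff0000 means engrave at S219, F3050. After flipping Y the toolpath is (52.417,116.879) → (98.807,116.879) → (98.807,46.173) → (52.417,46.173) → (52.417,116.879), returning to the start.

Shape 3 is a quadratic bezier drawn with `<path>`. Its stroke #ff0000 means engrave at S219, F3050. After flipping Y the toolpath is (103.223,134.369) → (90.413,108.176) → (69.674,69.329) → (41.004,17.826).

Shape 4 is a rectangle drawn with `<rect>`. Its stroke #ff0000 means engrave at S219, F3050. After flipping Y the toolpath is (51.970,90.438) → (84.361,90.438) → (84.361,67.143) → (51.970,67.143) → (51.970,90.438), returning to the start.

G21
G90
G0 X53.552 Y82.789
M3 S219
G1 X55.339 Y73.510 F3050
G1 X63.800 Y67.538
G1 X78.934 Y64.874
M5
G0 X52.417 Y116.879
M3 S219
G1 X98.807 Y116.879 F3050
G1 X98.807 Y46.173
G1 X52.417 Y46.173
G1 X52.417 Y116.879
M5
G0 X103.223 Y134.369
M3 S219
G1 X90.413 Y108.176 F3050
G1 X69.674 Y69.329
G1 X41.004 Y17.826
M5
G0 X51.970 Y90.438
M3 S219
G1 X84.361 Y90.438 F3050
G1 X84.361 Y67.143
G1 X51.970 Y67.143
G1 X51.970 Y90.438
M5
G0 X0.000 Y0.000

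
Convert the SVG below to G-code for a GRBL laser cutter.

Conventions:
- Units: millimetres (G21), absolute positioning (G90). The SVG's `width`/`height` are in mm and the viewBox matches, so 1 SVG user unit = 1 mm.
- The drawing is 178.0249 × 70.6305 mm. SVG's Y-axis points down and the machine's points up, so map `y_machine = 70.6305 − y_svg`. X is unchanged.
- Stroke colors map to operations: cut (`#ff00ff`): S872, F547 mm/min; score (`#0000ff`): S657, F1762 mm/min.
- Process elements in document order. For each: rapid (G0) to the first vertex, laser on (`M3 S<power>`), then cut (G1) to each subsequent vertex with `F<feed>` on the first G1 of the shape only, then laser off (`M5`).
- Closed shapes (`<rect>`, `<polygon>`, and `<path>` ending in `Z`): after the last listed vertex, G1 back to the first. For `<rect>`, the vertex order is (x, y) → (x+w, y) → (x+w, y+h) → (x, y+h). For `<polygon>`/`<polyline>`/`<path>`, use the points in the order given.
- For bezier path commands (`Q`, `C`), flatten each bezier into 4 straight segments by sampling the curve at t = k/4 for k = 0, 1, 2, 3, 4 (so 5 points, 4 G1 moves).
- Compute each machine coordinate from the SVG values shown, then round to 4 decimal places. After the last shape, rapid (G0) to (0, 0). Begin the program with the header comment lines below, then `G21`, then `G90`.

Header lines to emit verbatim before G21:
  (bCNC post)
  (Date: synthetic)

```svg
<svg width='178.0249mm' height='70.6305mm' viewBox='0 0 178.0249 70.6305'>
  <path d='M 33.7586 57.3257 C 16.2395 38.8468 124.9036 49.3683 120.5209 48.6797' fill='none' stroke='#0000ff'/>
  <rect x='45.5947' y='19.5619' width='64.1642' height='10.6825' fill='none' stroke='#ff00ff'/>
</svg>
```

1 u = 1 mm; y_m = 70.6305 − y.

[1] `<path>` cubic bezier, #0000ff→score S657 F1762: (33.7586,13.3048) → (40.5407,22.3547) → (72.2136,24.2992) → (106.3496,22.9080) → (120.5209,21.9508)

[2] `<rect>` rectangle, #ff00ff→cut S872 F547: (45.5947,51.0686) → (109.7589,51.0686) → (109.7589,40.3861) → (45.5947,40.3861) → (45.5947,51.0686) (closed)

(bCNC post)
(Date: synthetic)
G21
G90
G0 X33.7586 Y13.3048
M3 S657
G1 X40.5407 Y22.3547 F1762
G1 X72.2136 Y24.2992
G1 X106.3496 Y22.9080
G1 X120.5209 Y21.9508
M5
G0 X45.5947 Y51.0686
M3 S872
G1 X109.7589 Y51.0686 F547
G1 X109.7589 Y40.3861
G1 X45.5947 Y40.3861
G1 X45.5947 Y51.0686
M5
G0 X0.0000 Y0.0000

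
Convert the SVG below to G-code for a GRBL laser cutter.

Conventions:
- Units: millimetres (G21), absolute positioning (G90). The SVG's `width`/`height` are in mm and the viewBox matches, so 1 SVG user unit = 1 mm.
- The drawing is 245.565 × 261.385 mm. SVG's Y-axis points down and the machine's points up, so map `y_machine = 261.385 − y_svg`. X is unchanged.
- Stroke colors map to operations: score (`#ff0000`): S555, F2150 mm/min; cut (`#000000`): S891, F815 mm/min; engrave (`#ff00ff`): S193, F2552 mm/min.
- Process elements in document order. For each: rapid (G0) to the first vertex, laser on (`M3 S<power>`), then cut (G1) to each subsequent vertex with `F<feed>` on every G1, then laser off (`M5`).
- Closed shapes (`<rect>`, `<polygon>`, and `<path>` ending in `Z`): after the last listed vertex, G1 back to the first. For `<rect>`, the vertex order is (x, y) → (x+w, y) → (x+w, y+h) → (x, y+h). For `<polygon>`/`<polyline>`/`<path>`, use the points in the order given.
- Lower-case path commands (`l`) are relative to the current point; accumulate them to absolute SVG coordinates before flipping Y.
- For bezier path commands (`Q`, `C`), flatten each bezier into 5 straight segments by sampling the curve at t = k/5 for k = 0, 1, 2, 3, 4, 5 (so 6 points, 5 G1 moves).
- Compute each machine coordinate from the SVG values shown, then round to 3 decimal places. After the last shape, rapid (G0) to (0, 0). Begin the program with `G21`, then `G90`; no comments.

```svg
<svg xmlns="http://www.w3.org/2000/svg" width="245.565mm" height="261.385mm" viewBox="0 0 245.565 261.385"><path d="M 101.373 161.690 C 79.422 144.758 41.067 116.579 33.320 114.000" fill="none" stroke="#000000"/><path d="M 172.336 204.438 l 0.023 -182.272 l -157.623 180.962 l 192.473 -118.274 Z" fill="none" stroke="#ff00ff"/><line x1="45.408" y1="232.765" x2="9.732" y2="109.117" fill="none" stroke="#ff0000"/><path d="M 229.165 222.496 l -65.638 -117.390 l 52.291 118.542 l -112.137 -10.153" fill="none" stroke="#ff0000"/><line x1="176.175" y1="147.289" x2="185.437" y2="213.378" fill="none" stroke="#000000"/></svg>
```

G21
G90
G0 X101.373 Y99.695
M3 S891
G1 X86.610 Y110.909 F815
G1 X70.167 Y123.054 F815
G1 X54.299 Y134.360 F815
G1 X41.265 Y143.060 F815
G1 X33.320 Y147.385 F815
M5
G0 X172.336 Y56.947
M3 S193
G1 X172.359 Y239.219 F2552
G1 X14.736 Y58.257 F2552
G1 X207.209 Y176.531 F2552
G1 X172.336 Y56.947 F2552
M5
G0 X45.408 Y28.620
M3 S555
G1 X9.732 Y152.268 F2150
M5
G0 X229.165 Y38.889
M3 S555
G1 X163.527 Y156.279 F2150
G1 X215.818 Y37.737 F2150
G1 X103.681 Y47.890 F2150
M5
G0 X176.175 Y114.096
M3 S891
G1 X185.437 Y48.007 F815
M5
G0 X0.000 Y0.000

1 u = 1 mm; y_m = 261.385 − y.

[1] `<path>` cubic bezier, #000000→cut S891 F815: (101.373,99.695) → (86.610,110.909) → (70.167,123.054) → (54.299,134.360) → (41.265,143.060) → (33.320,147.385)

[2] `<path>` closed polygon, #ff00ff→engrave S193 F2552: (172.336,56.947) → (172.359,239.219) → (14.736,58.257) → (207.209,176.531) → (172.336,56.947) (closed)

[3] `<line>` line segment, #ff0000→score S555 F2150: (45.408,28.620) → (9.732,152.268)

[4] `<path>` open polyline, #ff0000→score S555 F2150: (229.165,38.889) → (163.527,156.279) → (215.818,37.737) → (103.681,47.890)

[5] `<line>` line segment, #000000→cut S891 F815: (176.175,114.096) → (185.437,48.007)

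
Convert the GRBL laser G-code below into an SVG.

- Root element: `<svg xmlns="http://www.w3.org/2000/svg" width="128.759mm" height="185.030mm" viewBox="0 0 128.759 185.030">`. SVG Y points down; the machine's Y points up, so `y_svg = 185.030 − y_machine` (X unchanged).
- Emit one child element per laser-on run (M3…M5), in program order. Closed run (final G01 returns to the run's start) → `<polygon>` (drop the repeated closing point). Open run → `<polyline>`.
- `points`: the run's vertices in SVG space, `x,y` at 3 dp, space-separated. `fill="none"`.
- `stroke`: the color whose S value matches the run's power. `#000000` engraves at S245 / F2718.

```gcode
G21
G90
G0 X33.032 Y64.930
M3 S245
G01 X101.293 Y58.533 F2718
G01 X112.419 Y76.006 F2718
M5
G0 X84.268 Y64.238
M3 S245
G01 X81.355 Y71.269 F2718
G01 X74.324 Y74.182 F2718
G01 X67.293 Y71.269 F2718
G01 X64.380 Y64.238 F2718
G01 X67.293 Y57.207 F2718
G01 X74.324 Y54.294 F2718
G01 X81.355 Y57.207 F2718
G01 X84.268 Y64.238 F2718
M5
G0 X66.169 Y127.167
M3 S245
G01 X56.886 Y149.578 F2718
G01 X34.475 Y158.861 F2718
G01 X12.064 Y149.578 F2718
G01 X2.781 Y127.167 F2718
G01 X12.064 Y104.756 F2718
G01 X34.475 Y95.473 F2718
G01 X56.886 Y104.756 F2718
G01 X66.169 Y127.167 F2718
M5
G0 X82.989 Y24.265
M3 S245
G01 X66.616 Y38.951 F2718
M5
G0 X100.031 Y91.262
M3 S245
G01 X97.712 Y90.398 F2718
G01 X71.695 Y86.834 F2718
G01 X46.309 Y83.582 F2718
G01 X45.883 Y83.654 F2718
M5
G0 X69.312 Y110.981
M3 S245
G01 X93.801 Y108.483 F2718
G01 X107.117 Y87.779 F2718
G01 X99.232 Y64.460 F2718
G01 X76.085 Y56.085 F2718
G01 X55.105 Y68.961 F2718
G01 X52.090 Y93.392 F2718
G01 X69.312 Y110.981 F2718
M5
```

<svg xmlns="http://www.w3.org/2000/svg" width="128.759mm" height="185.030mm" viewBox="0 0 128.759 185.030">
  <polyline points="33.032,120.100 101.293,126.497 112.419,109.024" fill="none" stroke="#000000"/>
  <polygon points="84.268,120.792 81.355,113.761 74.324,110.848 67.293,113.761 64.380,120.792 67.293,127.823 74.324,130.736 81.355,127.823" fill="none" stroke="#000000"/>
  <polygon points="66.169,57.863 56.886,35.452 34.475,26.169 12.064,35.452 2.781,57.863 12.064,80.274 34.475,89.557 56.886,80.274" fill="none" stroke="#000000"/>
  <polyline points="82.989,160.765 66.616,146.079" fill="none" stroke="#000000"/>
  <polyline points="100.031,93.768 97.712,94.632 71.695,98.196 46.309,101.448 45.883,101.376" fill="none" stroke="#000000"/>
  <polygon points="69.312,74.049 93.801,76.547 107.117,97.251 99.232,120.570 76.085,128.945 55.105,116.069 52.090,91.638" fill="none" stroke="#000000"/>
</svg>

y_svg = 185.030 − y_m. Every run uses S245, so all elements get stroke `#000000` (engrave).

[1] open run; points: 33.032,120.100 101.293,126.497 112.419,109.024

[2] closed run; points: 84.268,120.792 81.355,113.761 74.324,110.848 67.293,113.761 64.380,120.792 67.293,127.823 74.324,130.736 81.355,127.823

[3] closed run; points: 66.169,57.863 56.886,35.452 34.475,26.169 12.064,35.452 2.781,57.863 12.064,80.274 34.475,89.557 56.886,80.274

[4] open run; points: 82.989,160.765 66.616,146.079

[5] open run; points: 100.031,93.768 97.712,94.632 71.695,98.196 46.309,101.448 45.883,101.376

[6] closed run; points: 69.312,74.049 93.801,76.547 107.117,97.251 99.232,120.570 76.085,128.945 55.105,116.069 52.090,91.638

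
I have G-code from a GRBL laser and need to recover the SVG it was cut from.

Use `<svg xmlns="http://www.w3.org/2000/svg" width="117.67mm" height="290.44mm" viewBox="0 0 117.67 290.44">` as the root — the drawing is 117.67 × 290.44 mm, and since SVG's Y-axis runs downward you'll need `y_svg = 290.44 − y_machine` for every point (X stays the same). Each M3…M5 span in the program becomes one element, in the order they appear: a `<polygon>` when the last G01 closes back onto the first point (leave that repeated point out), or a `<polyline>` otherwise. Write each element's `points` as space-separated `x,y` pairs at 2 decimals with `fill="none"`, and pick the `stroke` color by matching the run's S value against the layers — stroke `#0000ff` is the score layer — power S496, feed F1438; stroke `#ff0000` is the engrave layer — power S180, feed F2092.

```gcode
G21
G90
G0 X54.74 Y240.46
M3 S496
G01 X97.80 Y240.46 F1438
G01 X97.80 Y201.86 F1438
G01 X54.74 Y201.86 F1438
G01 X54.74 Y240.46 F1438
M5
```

<svg xmlns="http://www.w3.org/2000/svg" width="117.67mm" height="290.44mm" viewBox="0 0 117.67 290.44">
  <polygon points="54.74,49.98 97.80,49.98 97.80,88.58 54.74,88.58" fill="none" stroke="#0000ff"/>
</svg>

y_svg = 290.44 − y_m. Every run uses S496, so all elements get stroke `#0000ff` (score).

[1] closed run; points: 54.74,49.98 97.80,49.98 97.80,88.58 54.74,88.58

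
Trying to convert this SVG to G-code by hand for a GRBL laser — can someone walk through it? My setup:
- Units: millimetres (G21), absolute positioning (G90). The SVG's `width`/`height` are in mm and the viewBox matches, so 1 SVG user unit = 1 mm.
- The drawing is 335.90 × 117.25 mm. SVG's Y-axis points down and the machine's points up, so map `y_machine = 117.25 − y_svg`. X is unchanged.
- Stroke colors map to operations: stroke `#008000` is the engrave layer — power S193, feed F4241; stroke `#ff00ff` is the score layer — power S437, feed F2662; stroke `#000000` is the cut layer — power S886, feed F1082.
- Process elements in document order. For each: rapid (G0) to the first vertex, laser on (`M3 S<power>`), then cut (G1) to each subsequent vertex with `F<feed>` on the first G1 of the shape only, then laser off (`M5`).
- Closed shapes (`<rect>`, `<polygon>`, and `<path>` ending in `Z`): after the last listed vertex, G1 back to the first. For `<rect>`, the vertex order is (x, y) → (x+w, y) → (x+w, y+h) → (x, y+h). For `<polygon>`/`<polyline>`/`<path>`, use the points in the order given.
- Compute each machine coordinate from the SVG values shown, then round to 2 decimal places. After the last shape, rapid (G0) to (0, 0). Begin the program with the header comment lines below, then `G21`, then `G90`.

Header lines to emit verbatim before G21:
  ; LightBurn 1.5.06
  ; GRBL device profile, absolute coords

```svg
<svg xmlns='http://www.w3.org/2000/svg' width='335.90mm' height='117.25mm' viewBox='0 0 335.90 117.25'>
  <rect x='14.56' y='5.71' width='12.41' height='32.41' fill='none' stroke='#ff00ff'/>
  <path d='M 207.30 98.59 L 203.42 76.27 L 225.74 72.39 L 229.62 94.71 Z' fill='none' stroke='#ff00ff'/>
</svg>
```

1 u = 1 mm; y_m = 117.25 − y.

[1] `<rect>` rectangle, #ff00ff→score S437 F2662: (14.56,111.54) → (26.97,111.54) → (26.97,79.13) → (14.56,79.13) → (14.56,111.54) (closed)

[2] `<path>` regular polygon, #ff00ff→score S437 F2662: (207.30,18.66) → (203.42,40.98) → (225.74,44.86) → (229.62,22.54) → (207.30,18.66) (closed)

; LightBurn 1.5.06
; GRBL device profile, absolute coords
G21
G90
G0 X14.56 Y111.54
M3 S437
G1 X26.97 Y111.54 F2662
G1 X26.97 Y79.13
G1 X14.56 Y79.13
G1 X14.56 Y111.54
M5
G0 X207.30 Y18.66
M3 S437
G1 X203.42 Y40.98 F2662
G1 X225.74 Y44.86
G1 X229.62 Y22.54
G1 X207.30 Y18.66
M5
G0 X0.00 Y0.00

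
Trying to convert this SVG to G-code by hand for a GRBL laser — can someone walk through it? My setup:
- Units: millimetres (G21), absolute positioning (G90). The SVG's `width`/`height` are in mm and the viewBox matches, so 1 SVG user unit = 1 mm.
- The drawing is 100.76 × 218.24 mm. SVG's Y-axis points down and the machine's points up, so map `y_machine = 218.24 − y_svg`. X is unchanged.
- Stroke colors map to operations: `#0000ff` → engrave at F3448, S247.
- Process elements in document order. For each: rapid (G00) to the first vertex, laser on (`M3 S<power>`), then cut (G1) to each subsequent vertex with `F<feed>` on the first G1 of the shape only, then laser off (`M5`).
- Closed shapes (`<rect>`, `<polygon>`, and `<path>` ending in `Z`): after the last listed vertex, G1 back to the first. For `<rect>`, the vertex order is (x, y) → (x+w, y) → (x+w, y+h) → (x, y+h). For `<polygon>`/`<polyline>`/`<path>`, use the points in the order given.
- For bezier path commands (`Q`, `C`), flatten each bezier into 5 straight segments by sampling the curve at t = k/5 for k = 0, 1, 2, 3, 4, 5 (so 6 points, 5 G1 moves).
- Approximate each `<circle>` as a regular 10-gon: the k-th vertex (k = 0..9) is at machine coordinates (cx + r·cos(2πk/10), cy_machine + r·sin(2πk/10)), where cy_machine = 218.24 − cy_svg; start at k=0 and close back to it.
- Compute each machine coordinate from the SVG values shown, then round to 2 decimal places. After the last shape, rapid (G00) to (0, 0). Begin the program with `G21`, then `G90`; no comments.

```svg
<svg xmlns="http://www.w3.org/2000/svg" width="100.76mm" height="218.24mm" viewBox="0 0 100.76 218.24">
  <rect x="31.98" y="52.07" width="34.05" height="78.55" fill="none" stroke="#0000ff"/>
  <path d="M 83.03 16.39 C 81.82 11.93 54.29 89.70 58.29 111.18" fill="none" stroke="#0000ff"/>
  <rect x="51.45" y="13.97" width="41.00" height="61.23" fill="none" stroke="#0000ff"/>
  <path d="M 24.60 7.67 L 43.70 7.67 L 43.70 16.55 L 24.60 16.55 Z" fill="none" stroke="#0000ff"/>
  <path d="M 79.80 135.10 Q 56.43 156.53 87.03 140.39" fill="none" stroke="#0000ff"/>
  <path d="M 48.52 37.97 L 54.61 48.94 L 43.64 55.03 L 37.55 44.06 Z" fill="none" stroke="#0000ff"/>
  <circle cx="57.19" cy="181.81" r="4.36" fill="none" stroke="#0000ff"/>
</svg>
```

G21
G90
G00 X31.98 Y166.17
M3 S247
G1 X66.03 Y166.17 F3448
G1 X66.03 Y87.62
G1 X31.98 Y87.62
G1 X31.98 Y166.17
M5
G00 X83.03 Y201.85
M3 S247
G1 X79.61 Y195.77 F3448
G1 X72.65 Y176.60
G1 X64.92 Y150.99
G1 X59.21 Y125.59
G1 X58.29 Y107.06
M5
G00 X51.45 Y204.27
M3 S247
G1 X92.45 Y204.27 F3448
G1 X92.45 Y143.04
G1 X51.45 Y143.04
G1 X51.45 Y204.27
M5
G00 X24.60 Y210.57
M3 S247
G1 X43.70 Y210.57 F3448
G1 X43.70 Y201.69
G1 X24.60 Y201.69
G1 X24.60 Y210.57
M5
G00 X79.80 Y83.14
M3 S247
G1 X72.61 Y76.07 F3448
G1 X69.74 Y72.01
G1 X71.19 Y70.95
G1 X76.95 Y72.90
G1 X87.03 Y77.85
M5
G00 X48.52 Y180.27
M3 S247
G1 X54.61 Y169.30 F3448
G1 X43.64 Y163.21
G1 X37.55 Y174.18
G1 X48.52 Y180.27
M5
G00 X61.55 Y36.43
M3 S247
G1 X60.72 Y38.99 F3448
G1 X58.54 Y40.58
G1 X55.84 Y40.58
G1 X53.66 Y38.99
G1 X52.83 Y36.43
G1 X53.66 Y33.87
G1 X55.84 Y32.28
G1 X58.54 Y32.28
G1 X60.72 Y33.87
G1 X61.55 Y36.43
M5
G00 X0.00 Y0.00

1 u = 1 mm; y_m = 218.24 − y.

[1] `<rect>` rectangle, #0000ff→engrave S247 F3448: (31.98,166.17) → (66.03,166.17) → (66.03,87.62) → (31.98,87.62) → (31.98,166.17) (closed)

[2] `<path>` cubic bezier, #0000ff→engrave S247 F3448: (83.03,201.85) → (79.61,195.77) → (72.65,176.60) → (64.92,150.99) → (59.21,125.59) → (58.29,107.06)

[3] `<rect>` rectangle, #0000ff→engrave S247 F3448: (51.45,204.27) → (92.45,204.27) → (92.45,143.04) → (51.45,143.04) → (51.45,204.27) (closed)

[4] `<path>` rectangle, #0000ff→engrave S247 F3448: (24.60,210.57) → (43.70,210.57) → (43.70,201.69) → (24.60,201.69) → (24.60,210.57) (closed)

[5] `<path>` quadratic bezier, #0000ff→engrave S247 F3448: (79.80,83.14) → (72.61,76.07) → (69.74,72.01) → (71.19,70.95) → (76.95,72.90) → (87.03,77.85)

[6] `<path>` regular polygon, #0000ff→engrave S247 F3448: (48.52,180.27) → (54.61,169.30) → (43.64,163.21) → (37.55,174.18) → (48.52,180.27) (closed)

[7] `<circle>` circle, #0000ff→engrave S247 F3448: (61.55,36.43) → (60.72,38.99) → (58.54,40.58) → (55.84,40.58) → (53.66,38.99) → (52.83,36.43) → (53.66,33.87) → (55.84,32.28) → (58.54,32.28) → (60.72,33.87) → (61.55,36.43) (closed)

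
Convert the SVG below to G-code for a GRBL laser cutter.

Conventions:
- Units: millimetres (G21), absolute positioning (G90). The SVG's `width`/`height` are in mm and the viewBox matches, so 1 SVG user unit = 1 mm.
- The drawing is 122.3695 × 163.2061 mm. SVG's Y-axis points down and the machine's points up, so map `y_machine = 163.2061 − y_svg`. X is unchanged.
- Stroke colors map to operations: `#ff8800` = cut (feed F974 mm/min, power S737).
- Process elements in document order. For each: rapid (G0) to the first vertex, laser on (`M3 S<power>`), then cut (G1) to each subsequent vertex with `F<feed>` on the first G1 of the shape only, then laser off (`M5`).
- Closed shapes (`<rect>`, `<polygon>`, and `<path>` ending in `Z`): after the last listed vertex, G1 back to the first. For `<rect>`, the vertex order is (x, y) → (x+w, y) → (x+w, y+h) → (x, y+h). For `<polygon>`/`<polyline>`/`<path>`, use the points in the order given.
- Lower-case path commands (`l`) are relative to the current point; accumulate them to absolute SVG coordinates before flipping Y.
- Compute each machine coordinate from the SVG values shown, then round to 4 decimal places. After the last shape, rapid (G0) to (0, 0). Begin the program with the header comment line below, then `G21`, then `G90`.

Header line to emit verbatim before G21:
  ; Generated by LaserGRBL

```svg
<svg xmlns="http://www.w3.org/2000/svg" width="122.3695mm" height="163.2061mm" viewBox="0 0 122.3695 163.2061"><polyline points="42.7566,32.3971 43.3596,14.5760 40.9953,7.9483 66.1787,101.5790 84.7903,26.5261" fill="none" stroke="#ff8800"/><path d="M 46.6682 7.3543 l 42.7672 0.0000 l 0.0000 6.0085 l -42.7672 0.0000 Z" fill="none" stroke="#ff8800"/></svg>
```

; Generated by LaserGRBL
G21
G90
G0 X42.7566 Y130.8090
M3 S737
G1 X43.3596 Y148.6301 F974
G1 X40.9953 Y155.2578
G1 X66.1787 Y61.6271
G1 X84.7903 Y136.6800
M5
G0 X46.6682 Y155.8518
M3 S737
G1 X89.4354 Y155.8518 F974
G1 X89.4354 Y149.8433
G1 X46.6682 Y149.8433
G1 X46.6682 Y155.8518
M5
G0 X0.0000 Y0.0000

viewBox `0 0 122.3695 163.2061` with mm width/height → 1 unit = 1 mm. Flip: y_m = 163.2061 − y_svg.

**Shape 1** — `<polyline>` open polyline, stroke `#ff8800` → cut (S737, F974). Machine vertices: (42.7566,130.8090) → (43.3596,148.6301) → (40.9953,155.2578) → (66.1787,61.6271) → (84.7903,136.6800). Open path.

**Shape 2** — `<path>` rectangle, stroke `#ff8800` → cut (S737, F974). Machine vertices: (46.6682,155.8518) → (89.4354,155.8518) → (89.4354,149.8433) → (46.6682,149.8433) → (46.6682,155.8518). Closed: final G1 returns to the first vertex.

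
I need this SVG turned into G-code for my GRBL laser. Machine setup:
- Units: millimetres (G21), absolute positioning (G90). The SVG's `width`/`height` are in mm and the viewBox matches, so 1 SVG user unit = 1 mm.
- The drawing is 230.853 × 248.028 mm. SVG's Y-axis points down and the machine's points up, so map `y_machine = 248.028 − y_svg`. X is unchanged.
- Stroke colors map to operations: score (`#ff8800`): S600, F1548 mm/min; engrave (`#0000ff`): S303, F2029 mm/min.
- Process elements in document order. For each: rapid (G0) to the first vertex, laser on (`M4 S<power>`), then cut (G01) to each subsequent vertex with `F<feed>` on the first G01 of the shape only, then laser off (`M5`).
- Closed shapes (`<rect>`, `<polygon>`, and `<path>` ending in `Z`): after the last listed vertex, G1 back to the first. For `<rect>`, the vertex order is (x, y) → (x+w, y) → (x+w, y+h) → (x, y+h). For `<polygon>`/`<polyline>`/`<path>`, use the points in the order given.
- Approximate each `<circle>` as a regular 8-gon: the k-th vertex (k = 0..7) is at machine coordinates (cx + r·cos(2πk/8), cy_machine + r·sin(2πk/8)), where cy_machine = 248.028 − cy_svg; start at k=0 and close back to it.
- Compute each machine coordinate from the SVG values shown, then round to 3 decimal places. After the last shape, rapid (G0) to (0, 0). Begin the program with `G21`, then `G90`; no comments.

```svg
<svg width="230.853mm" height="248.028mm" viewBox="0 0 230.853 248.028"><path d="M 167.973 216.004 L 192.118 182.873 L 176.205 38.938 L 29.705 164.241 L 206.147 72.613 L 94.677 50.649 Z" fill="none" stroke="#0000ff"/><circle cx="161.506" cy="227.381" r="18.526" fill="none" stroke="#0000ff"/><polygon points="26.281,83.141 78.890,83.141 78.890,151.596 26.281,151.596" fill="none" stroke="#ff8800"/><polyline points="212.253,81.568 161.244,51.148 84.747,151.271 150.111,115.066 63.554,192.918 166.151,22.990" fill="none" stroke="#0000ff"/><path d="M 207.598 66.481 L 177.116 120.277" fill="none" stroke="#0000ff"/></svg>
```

G21
G90
G0 X167.973 Y32.024
M4 S303
G01 X192.118 Y65.155 F2029
G01 X176.205 Y209.090
G01 X29.705 Y83.787
G01 X206.147 Y175.415
G01 X94.677 Y197.379
G01 X167.973 Y32.024
M5
G0 X180.032 Y20.647
M4 S303
G01 X174.606 Y33.747 F2029
G01 X161.506 Y39.173
G01 X148.406 Y33.747
G01 X142.980 Y20.647
G01 X148.406 Y7.547
G01 X161.506 Y2.121
G01 X174.606 Y7.547
G01 X180.032 Y20.647
M5
G0 X26.281 Y164.887
M4 S600
G01 X78.890 Y164.887 F1548
G01 X78.890 Y96.432
G01 X26.281 Y96.432
G01 X26.281 Y164.887
M5
G0 X212.253 Y166.460
M4 S303
G01 X161.244 Y196.880 F2029
G01 X84.747 Y96.757
G01 X150.111 Y132.962
G01 X63.554 Y55.110
G01 X166.151 Y225.038
M5
G0 X207.598 Y181.547
M4 S303
G01 X177.116 Y127.751 F2029
M5
G0 X0.000 Y0.000

Since the viewBox matches the mm dimensions, user units are millimetres directly. The only transform is the Y-flip y_m = 248.028 − y_svg.

Shape 1 is a closed polygon drawn with `<path>`. Its stroke #0000ff means engrave at S303, F2029. After flipping Y the toolpath is (167.973,32.024) → (192.118,65.155) → (176.205,209.090) → (29.705,83.787) → (206.147,175.415) → (94.677,197.379) → (167.973,32.024), returning to the start.

Shape 2 is a circle drawn with `<circle>`. Its stroke #0000ff means engrave at S303, F2029. After flipping Y the toolpath is (180.032,20.647) → (174.606,33.747) → (161.506,39.173) → (148.406,33.747) → (142.980,20.647) → (148.406,7.547) → (161.506,2.121) → (174.606,7.547) → (180.032,20.647), returning to the start.

Shape 3 is a rectangle drawn with `<polygon>`. Its stroke #ff8800 means score at S600, F1548. After flipping Y the toolpath is (26.281,164.887) → (78.890,164.887) → (78.890,96.432) → (26.281,96.432) → (26.281,164.887), returning to the start.

Shape 4 is a open polyline drawn with `<polyline>`. Its stroke #0000ff means engrave at S303, F2029. After flipping Y the toolpath is (212.253,166.460) → (161.244,196.880) → (84.747,96.757) → (150.111,132.962) → (63.554,55.110) → (166.151,225.038).

Shape 5 is a line segment drawn with `<path>`. Its stroke #0000ff means engrave at S303, F2029. After flipping Y the toolpath is (207.598,181.547) → (177.116,127.751).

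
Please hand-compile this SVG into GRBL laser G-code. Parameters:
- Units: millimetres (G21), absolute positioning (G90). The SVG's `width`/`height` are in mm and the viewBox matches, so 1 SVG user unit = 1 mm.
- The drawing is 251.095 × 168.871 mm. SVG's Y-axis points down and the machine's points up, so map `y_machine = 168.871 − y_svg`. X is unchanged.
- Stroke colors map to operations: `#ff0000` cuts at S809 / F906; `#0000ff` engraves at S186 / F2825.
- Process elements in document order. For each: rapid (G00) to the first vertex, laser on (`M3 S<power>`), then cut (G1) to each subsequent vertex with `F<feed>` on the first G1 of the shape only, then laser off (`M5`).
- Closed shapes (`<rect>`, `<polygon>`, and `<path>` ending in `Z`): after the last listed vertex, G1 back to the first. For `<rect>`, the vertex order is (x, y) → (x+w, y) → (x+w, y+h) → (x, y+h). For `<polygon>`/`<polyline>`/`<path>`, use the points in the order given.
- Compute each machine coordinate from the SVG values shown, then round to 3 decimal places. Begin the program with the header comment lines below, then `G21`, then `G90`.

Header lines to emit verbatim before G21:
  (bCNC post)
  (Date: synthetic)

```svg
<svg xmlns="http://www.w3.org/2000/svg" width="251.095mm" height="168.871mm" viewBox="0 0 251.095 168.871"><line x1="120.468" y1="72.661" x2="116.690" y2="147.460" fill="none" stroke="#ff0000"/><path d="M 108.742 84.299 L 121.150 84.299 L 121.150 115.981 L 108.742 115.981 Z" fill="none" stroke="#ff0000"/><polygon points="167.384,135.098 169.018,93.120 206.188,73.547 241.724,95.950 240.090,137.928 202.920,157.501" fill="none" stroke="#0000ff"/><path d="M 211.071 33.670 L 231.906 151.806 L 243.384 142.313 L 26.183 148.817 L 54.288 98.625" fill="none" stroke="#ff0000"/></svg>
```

(bCNC post)
(Date: synthetic)
G21
G90
G00 X120.468 Y96.210
M3 S809
G1 X116.690 Y21.411 F906
M5
G00 X108.742 Y84.572
M3 S809
G1 X121.150 Y84.572 F906
G1 X121.150 Y52.890
G1 X108.742 Y52.890
G1 X108.742 Y84.572
M5
G00 X167.384 Y33.773
M3 S186
G1 X169.018 Y75.751 F2825
G1 X206.188 Y95.324
G1 X241.724 Y72.921
G1 X240.090 Y30.943
G1 X202.920 Y11.370
G1 X167.384 Y33.773
M5
G00 X211.071 Y135.201
M3 S809
G1 X231.906 Y17.065 F906
G1 X243.384 Y26.558
G1 X26.183 Y20.054
G1 X54.288 Y70.246
M5

Since the viewBox matches the mm dimensions, user units are millimetres directly. The only transform is the Y-flip y_m = 168.871 − y_svg.

Shape 1 is a line segment drawn with `<line>`. Its stroke #ff0000 means cut at S809, F906. After flipping Y the toolpath is (120.468,96.210) → (116.690,21.411).

Shape 2 is a rectangle drawn with `<path>`. Its stroke #ff0000 means cut at S809, F906. After flipping Y the toolpath is (108.742,84.572) → (121.150,84.572) → (121.150,52.890) → (108.742,52.890) → (108.742,84.572), returning to the start.

Shape 3 is a regular polygon drawn with `<polygon>`. Its stroke #0000ff means engrave at S186, F2825. After flipping Y the toolpath is (167.384,33.773) → (169.018,75.751) → (206.188,95.324) → (241.724,72.921) → (240.090,30.943) → (202.920,11.370) → (167.384,33.773), returning to the start.

Shape 4 is a open polyline drawn with `<path>`. Its stroke #ff0000 means cut at S809, F906. After flipping Y the toolpath is (211.071,135.201) → (231.906,17.065) → (243.384,26.558) → (26.183,20.054) → (54.288,70.246).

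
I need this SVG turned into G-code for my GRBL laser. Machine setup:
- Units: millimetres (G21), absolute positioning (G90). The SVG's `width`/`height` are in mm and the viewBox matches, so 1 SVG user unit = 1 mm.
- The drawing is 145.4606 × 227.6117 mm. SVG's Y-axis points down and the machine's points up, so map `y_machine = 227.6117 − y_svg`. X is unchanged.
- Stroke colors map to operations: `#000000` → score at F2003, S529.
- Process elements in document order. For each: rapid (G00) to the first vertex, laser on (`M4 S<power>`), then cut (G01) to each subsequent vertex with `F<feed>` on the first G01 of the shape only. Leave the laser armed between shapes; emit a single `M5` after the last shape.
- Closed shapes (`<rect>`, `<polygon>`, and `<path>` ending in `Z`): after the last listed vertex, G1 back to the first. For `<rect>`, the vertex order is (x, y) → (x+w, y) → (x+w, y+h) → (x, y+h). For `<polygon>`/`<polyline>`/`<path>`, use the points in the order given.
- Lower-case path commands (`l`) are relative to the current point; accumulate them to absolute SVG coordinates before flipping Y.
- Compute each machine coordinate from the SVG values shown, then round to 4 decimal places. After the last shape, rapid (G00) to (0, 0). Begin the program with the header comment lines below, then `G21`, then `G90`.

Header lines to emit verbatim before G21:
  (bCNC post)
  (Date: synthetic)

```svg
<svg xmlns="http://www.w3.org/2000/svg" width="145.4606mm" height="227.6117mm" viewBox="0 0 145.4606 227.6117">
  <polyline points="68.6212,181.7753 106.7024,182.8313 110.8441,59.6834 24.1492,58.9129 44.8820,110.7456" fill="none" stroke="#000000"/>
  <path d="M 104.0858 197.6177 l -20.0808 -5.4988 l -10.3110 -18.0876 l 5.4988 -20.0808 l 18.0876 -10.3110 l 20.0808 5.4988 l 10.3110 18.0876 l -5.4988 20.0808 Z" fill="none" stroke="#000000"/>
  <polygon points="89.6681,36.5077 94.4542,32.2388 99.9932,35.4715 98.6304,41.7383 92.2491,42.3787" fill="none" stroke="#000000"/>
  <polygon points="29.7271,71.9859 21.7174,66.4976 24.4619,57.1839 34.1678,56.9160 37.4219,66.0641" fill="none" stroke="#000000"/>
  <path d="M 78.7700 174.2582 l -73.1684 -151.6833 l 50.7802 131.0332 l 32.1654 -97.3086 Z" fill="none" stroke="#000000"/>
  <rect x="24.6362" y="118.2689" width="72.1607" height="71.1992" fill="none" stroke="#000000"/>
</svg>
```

(bCNC post)
(Date: synthetic)
G21
G90
G00 X68.6212 Y45.8364
M4 S529
G01 X106.7024 Y44.7804 F2003
G01 X110.8441 Y167.9283
G01 X24.1492 Y168.6988
G01 X44.8820 Y116.8661
G00 X104.0858 Y29.9940
M4 S529
G01 X84.0050 Y35.4928 F2003
G01 X73.6940 Y53.5804
G01 X79.1928 Y73.6612
G01 X97.2804 Y83.9722
G01 X117.3612 Y78.4734
G01 X127.6722 Y60.3858
G01 X122.1734 Y40.3050
G01 X104.0858 Y29.9940
G00 X89.6681 Y191.1040
M4 S529
G01 X94.4542 Y195.3729 F2003
G01 X99.9932 Y192.1402
G01 X98.6304 Y185.8734
G01 X92.2491 Y185.2330
G01 X89.6681 Y191.1040
G00 X29.7271 Y155.6258
M4 S529
G01 X21.7174 Y161.1141 F2003
G01 X24.4619 Y170.4278
G01 X34.1678 Y170.6957
G01 X37.4219 Y161.5476
G01 X29.7271 Y155.6258
G00 X78.7700 Y53.3535
M4 S529
G01 X5.6016 Y205.0368 F2003
G01 X56.3818 Y74.0036
G01 X88.5472 Y171.3122
G01 X78.7700 Y53.3535
G00 X24.6362 Y109.3428
M4 S529
G01 X96.7969 Y109.3428 F2003
G01 X96.7969 Y38.1436
G01 X24.6362 Y38.1436
G01 X24.6362 Y109.3428
M5
G00 X0.0000 Y0.0000

1 u = 1 mm; y_m = 227.6117 − y.

[1] `<polyline>` open polyline, #000000→score S529 F2003: (68.6212,45.8364) → (106.7024,44.7804) → (110.8441,167.9283) → (24.1492,168.6988) → (44.8820,116.8661)

[2] `<path>` regular polygon, #000000→score S529 F2003: (104.0858,29.9940) → (84.0050,35.4928) → (73.6940,53.5804) → (79.1928,73.6612) → (97.2804,83.9722) → (117.3612,78.4734) → (127.6722,60.3858) → (122.1734,40.3050) → (104.0858,29.9940) (closed)

[3] `<polygon>` regular polygon, #000000→score S529 F2003: (89.6681,191.1040) → (94.4542,195.3729) → (99.9932,192.1402) → (98.6304,185.8734) → (92.2491,185.2330) → (89.6681,191.1040) (closed)

[4] `<polygon>` regular polygon, #000000→score S529 F2003: (29.7271,155.6258) → (21.7174,161.1141) → (24.4619,170.4278) → (34.1678,170.6957) → (37.4219,161.5476) → (29.7271,155.6258) (closed)

[5] `<path>` closed polygon, #000000→score S529 F2003: (78.7700,53.3535) → (5.6016,205.0368) → (56.3818,74.0036) → (88.5472,171.3122) → (78.7700,53.3535) (closed)

[6] `<rect>` rectangle, #000000→score S529 F2003: (24.6362,109.3428) → (96.7969,109.3428) → (96.7969,38.1436) → (24.6362,38.1436) → (24.6362,109.3428) (closed)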